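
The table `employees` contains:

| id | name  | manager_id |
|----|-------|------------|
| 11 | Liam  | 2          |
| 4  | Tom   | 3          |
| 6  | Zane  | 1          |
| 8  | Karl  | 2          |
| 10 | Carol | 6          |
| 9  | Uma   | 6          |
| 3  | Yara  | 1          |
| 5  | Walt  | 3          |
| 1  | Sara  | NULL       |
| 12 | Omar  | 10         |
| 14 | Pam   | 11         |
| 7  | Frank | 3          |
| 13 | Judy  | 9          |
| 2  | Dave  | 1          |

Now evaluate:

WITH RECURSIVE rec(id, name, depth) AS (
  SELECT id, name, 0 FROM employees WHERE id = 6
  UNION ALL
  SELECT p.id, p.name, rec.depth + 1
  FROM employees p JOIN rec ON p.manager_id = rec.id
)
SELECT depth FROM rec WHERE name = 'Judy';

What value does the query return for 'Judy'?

2

Base: id=6 (Zane) at depth 0.
Iteration 1: rows with manager_id in {6} -> Uma (id 9, depth 1), Carol (id 10, depth 1).
Iteration 2: rows with manager_id in {9,10} -> Omar (id 12, depth 2), Judy (id 13, depth 2).
Iteration 3: no rows with manager_id in {12,13}; recursion stops.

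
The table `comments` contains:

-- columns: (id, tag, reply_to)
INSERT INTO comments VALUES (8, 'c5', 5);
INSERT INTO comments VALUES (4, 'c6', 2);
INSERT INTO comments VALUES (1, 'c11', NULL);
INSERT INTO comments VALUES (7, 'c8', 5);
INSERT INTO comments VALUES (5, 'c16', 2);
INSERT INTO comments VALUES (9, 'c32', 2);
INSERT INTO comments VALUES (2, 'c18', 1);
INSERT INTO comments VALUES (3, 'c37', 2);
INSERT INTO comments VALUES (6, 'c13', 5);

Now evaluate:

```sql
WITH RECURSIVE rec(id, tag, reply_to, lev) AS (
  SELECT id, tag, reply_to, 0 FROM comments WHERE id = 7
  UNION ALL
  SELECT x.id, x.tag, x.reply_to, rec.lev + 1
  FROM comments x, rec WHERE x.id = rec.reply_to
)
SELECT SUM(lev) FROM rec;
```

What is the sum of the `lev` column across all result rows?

6

Base: id=7 (c8), reply_to=5, lev 0.
Iteration 1: join on id=5 -> c16 (id 5, reply_to=2, lev 1).
Iteration 2: join on id=2 -> c18 (id 2, reply_to=1, lev 2).
Iteration 3: join on id=1 -> c11 (id 1, reply_to=NULL, lev 3).
Iteration 4: reply_to is NULL; no match; recursion stops.
SUM(lev) = 0 + 1 + 2 + 3 = 6.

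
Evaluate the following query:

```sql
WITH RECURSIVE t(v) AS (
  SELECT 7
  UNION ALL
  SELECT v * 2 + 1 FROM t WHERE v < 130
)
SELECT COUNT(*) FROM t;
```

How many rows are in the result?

6

Base: v=7.
Iteration 1: 7 < 130 holds -> v = 7 * 2 + 1 = 15.
Iteration 2: 15 < 130 holds -> v = 15 * 2 + 1 = 31.
Iteration 3: 31 < 130 holds -> v = 31 * 2 + 1 = 63.
Iteration 4: 63 < 130 holds -> v = 63 * 2 + 1 = 127.
Iteration 5: 127 < 130 holds -> v = 127 * 2 + 1 = 255.
Iteration 6: 255 < 130 fails; recursion stops.
Total rows emitted: 6.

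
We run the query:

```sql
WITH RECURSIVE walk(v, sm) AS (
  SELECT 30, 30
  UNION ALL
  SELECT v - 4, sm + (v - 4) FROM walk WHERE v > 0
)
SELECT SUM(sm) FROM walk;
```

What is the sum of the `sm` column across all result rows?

870

Base: v=30, sm=30.
Iteration 1: 30 > 0 holds -> v = 30 - 4 = 26, sm = 30 + 26 = 56.
Iteration 2: 26 > 0 holds -> v = 26 - 4 = 22, sm = 56 + 22 = 78.
Iteration 3: 22 > 0 holds -> v = 22 - 4 = 18, sm = 78 + 18 = 96.
Iteration 4: 18 > 0 holds -> v = 18 - 4 = 14, sm = 96 + 14 = 110.
Iteration 5: 14 > 0 holds -> v = 14 - 4 = 10, sm = 110 + 10 = 120.
Iteration 6: 10 > 0 holds -> v = 10 - 4 = 6, sm = 120 + 6 = 126.
Iteration 7: 6 > 0 holds -> v = 6 - 4 = 2, sm = 126 + 2 = 128.
Iteration 8: 2 > 0 holds -> v = 2 - 4 = -2, sm = 128 + -2 = 126.
Iteration 9: -2 > 0 fails; recursion stops.
SUM(sm) = 30 + 56 + 78 + 96 + 110 + 120 + 126 + 128 + 126 = 870.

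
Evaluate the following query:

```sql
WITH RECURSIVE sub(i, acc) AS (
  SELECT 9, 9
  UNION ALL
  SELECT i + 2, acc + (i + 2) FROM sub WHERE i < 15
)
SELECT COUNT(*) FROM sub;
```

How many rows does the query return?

Base: i=9, acc=9.
Iteration 1: 9 < 15 holds -> i = 9 + 2 = 11, acc = 9 + 11 = 20.
Iteration 2: 11 < 15 holds -> i = 11 + 2 = 13, acc = 20 + 13 = 33.
Iteration 3: 13 < 15 holds -> i = 13 + 2 = 15, acc = 33 + 15 = 48.
Iteration 4: 15 < 15 fails; recursion stops.
Total rows emitted: 4.

4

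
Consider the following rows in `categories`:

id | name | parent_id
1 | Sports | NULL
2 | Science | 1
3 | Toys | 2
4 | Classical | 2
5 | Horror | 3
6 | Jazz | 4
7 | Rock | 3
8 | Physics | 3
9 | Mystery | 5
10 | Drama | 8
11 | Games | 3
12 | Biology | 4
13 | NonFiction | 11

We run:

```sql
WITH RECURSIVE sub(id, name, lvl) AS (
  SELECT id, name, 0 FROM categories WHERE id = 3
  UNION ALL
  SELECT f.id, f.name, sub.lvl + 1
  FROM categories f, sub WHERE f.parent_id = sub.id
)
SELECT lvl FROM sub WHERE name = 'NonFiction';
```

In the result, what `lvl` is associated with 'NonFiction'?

2

Base: id=3 (Toys) at lvl 0.
Iteration 1: rows with parent_id in {3} -> Horror (id 5, lvl 1), Rock (id 7, lvl 1), Physics (id 8, lvl 1), Games (id 11, lvl 1).
Iteration 2: rows with parent_id in {5,7,8,11} -> Mystery (id 9, lvl 2), Drama (id 10, lvl 2), NonFiction (id 13, lvl 2).
Iteration 3: no rows with parent_id in {9,10,13}; recursion stops.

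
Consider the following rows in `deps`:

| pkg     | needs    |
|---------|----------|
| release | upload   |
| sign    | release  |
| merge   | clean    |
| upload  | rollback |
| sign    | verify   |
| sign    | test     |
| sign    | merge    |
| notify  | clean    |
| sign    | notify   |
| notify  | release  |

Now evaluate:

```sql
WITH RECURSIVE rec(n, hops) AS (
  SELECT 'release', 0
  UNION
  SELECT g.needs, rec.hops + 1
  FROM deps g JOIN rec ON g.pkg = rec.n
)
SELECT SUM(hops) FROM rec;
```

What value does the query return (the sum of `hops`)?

3

Base: (release, hops=0).
Iteration 1: edges from {release} -> (upload, hops=1).
Iteration 2: edges from {upload} -> (rollback, hops=2).
Iteration 3: no outgoing edges from {rollback}; recursion stops.
SUM(hops) = 0 + 1 + 2 = 3.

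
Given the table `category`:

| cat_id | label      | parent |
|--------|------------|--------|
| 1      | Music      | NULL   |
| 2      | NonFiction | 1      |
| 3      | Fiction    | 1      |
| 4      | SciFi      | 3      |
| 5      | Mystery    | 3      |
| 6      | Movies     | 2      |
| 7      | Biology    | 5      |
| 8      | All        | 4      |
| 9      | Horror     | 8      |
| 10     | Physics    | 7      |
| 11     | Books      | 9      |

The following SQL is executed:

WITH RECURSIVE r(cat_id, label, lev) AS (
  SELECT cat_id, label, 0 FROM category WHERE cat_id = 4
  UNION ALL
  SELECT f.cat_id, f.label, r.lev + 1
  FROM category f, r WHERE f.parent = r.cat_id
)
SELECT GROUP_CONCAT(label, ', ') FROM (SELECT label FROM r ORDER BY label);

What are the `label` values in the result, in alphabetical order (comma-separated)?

Base: cat_id=4 (SciFi) at lev 0.
Iteration 1: rows with parent in {4} -> All (id 8, lev 1).
Iteration 2: rows with parent in {8} -> Horror (id 9, lev 2).
Iteration 3: rows with parent in {9} -> Books (id 11, lev 3).
Iteration 4: no rows with parent in {11}; recursion stops.

All, Books, Horror, SciFi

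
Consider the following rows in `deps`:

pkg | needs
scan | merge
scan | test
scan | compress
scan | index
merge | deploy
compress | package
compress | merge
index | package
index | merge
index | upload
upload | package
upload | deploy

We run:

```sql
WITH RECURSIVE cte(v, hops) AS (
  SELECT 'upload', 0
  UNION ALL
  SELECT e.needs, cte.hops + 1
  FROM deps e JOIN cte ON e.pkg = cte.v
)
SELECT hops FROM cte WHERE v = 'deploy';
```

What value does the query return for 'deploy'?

Base: (upload, hops=0).
Iteration 1: edges from {upload} -> (deploy, hops=1), (package, hops=1).
Iteration 2: no outgoing edges from {deploy,package}; recursion stops.

1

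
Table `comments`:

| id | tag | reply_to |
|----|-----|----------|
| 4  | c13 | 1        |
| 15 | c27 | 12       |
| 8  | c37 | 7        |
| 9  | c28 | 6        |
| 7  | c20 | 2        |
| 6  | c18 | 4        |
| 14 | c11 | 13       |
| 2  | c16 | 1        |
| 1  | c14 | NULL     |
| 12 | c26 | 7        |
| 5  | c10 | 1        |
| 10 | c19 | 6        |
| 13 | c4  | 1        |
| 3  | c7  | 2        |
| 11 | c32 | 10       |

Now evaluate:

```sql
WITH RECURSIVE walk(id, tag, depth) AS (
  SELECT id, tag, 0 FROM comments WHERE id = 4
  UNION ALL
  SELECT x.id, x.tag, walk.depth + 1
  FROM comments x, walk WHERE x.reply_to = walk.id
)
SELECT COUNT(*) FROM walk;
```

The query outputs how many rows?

Base: id=4 (c13) at depth 0.
Iteration 1: rows with reply_to in {4} -> c18 (id 6, depth 1).
Iteration 2: rows with reply_to in {6} -> c28 (id 9, depth 2), c19 (id 10, depth 2).
Iteration 3: rows with reply_to in {9,10} -> c32 (id 11, depth 3).
Iteration 4: no rows with reply_to in {11}; recursion stops.
Total rows emitted: 5.

5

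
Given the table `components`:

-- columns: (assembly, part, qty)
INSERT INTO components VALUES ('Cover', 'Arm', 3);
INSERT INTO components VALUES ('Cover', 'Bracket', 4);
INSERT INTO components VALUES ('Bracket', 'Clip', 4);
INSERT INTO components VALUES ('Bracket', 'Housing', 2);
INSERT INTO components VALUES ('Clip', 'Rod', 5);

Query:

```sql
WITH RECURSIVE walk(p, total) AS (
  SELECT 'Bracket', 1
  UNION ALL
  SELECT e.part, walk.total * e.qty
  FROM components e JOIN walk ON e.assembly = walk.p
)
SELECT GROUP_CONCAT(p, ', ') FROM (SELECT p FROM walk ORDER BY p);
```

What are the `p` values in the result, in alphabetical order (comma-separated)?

Bracket, Clip, Housing, Rod

Base: (Bracket, total=1).
Iteration 1: components of {Bracket} -> Clip = 1*4 = 4, Housing = 1*2 = 2.
Iteration 2: components of {Clip,Housing} -> Rod = 4*5 = 20.
Iteration 3: no further components; recursion stops.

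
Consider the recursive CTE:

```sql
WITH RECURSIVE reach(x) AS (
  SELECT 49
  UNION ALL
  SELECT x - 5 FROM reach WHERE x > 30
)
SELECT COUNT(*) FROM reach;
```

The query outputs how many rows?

Base: x=49.
Iteration 1: 49 > 30 holds -> x = 49 - 5 = 44.
Iteration 2: 44 > 30 holds -> x = 44 - 5 = 39.
Iteration 3: 39 > 30 holds -> x = 39 - 5 = 34.
Iteration 4: 34 > 30 holds -> x = 34 - 5 = 29.
Iteration 5: 29 > 30 fails; recursion stops.
Total rows emitted: 5.

5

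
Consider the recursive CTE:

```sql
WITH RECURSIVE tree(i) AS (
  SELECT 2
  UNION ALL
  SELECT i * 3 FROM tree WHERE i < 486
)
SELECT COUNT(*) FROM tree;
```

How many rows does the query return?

6

Base: i=2.
Iteration 1: 2 < 486 holds -> i = 2 * 3 = 6.
Iteration 2: 6 < 486 holds -> i = 6 * 3 = 18.
Iteration 3: 18 < 486 holds -> i = 18 * 3 = 54.
Iteration 4: 54 < 486 holds -> i = 54 * 3 = 162.
Iteration 5: 162 < 486 holds -> i = 162 * 3 = 486.
Iteration 6: 486 < 486 fails; recursion stops.
Total rows emitted: 6.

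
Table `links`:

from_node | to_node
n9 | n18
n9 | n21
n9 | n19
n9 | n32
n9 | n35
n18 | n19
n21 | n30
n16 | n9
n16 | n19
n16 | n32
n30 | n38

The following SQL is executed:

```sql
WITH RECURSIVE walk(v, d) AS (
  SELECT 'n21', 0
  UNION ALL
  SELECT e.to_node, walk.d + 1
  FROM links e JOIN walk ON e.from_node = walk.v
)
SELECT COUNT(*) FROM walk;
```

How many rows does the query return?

Base: (n21, d=0).
Iteration 1: edges from {n21} -> (n30, d=1).
Iteration 2: edges from {n30} -> (n38, d=2).
Iteration 3: no outgoing edges from {n38}; recursion stops.
Total rows emitted: 3.

3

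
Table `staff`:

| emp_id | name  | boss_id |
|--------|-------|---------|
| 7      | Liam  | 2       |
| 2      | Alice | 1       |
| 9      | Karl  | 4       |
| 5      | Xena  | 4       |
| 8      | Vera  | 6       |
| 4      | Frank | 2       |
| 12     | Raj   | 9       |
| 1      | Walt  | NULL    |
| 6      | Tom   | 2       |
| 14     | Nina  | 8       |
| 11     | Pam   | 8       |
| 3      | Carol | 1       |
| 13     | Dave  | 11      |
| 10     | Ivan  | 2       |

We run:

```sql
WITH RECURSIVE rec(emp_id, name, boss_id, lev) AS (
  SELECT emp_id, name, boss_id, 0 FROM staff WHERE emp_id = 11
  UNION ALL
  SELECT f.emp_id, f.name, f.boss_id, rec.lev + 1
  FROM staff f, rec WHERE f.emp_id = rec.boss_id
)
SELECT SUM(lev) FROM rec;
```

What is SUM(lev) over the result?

10

Base: emp_id=11 (Pam), boss_id=8, lev 0.
Iteration 1: join on emp_id=8 -> Vera (id 8, boss_id=6, lev 1).
Iteration 2: join on emp_id=6 -> Tom (id 6, boss_id=2, lev 2).
Iteration 3: join on emp_id=2 -> Alice (id 2, boss_id=1, lev 3).
Iteration 4: join on emp_id=1 -> Walt (id 1, boss_id=NULL, lev 4).
Iteration 5: boss_id is NULL; no match; recursion stops.
SUM(lev) = 0 + 1 + 2 + 3 + 4 = 10.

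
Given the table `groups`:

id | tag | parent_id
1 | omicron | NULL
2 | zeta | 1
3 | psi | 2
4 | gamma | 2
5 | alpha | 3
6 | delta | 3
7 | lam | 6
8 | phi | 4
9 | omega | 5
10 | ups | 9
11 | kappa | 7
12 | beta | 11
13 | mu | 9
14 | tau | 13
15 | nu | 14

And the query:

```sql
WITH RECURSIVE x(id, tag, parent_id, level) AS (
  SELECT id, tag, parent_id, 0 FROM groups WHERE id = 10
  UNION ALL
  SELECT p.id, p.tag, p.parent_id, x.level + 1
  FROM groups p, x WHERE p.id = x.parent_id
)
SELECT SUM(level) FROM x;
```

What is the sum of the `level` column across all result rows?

15

Base: id=10 (ups), parent_id=9, level 0.
Iteration 1: join on id=9 -> omega (id 9, parent_id=5, level 1).
Iteration 2: join on id=5 -> alpha (id 5, parent_id=3, level 2).
Iteration 3: join on id=3 -> psi (id 3, parent_id=2, level 3).
Iteration 4: join on id=2 -> zeta (id 2, parent_id=1, level 4).
Iteration 5: join on id=1 -> omicron (id 1, parent_id=NULL, level 5).
Iteration 6: parent_id is NULL; no match; recursion stops.
SUM(level) = 0 + 1 + 2 + 3 + 4 + 5 = 15.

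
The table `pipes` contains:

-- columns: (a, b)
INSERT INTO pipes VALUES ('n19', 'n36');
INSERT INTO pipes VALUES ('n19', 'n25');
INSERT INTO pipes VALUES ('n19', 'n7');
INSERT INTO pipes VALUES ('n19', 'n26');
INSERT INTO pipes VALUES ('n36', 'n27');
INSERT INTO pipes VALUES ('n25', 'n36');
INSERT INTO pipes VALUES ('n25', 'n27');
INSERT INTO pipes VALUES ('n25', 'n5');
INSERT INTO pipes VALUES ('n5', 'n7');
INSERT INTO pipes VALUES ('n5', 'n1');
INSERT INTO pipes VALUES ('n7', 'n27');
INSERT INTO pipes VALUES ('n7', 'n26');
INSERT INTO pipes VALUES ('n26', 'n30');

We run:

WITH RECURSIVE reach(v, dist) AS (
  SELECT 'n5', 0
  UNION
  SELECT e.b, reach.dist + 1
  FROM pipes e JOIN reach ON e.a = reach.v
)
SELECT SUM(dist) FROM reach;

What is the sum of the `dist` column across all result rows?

9

Base: (n5, dist=0).
Iteration 1: edges from {n5} -> (n1, dist=1), (n7, dist=1).
Iteration 2: edges from {n1,n7} -> (n26, dist=2), (n27, dist=2).
Iteration 3: edges from {n26,n27} -> (n30, dist=3).
Iteration 4: no outgoing edges from {n30}; recursion stops.
SUM(dist) = 0 + 1 + 1 + 2 + 2 + 3 = 9.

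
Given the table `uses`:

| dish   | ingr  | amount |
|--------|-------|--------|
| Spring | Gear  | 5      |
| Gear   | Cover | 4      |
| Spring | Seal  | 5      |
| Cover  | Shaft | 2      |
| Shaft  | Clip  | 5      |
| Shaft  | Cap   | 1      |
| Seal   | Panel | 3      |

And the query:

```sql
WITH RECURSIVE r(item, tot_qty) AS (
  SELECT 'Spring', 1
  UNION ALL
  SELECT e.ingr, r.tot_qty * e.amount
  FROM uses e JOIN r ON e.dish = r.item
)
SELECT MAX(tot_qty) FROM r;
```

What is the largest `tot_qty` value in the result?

200

Base: (Spring, tot_qty=1).
Iteration 1: components of {Spring} -> Gear = 1*5 = 5, Seal = 1*5 = 5.
Iteration 2: components of {Gear,Seal} -> Cover = 5*4 = 20, Panel = 5*3 = 15.
Iteration 3: components of {Cover,Panel} -> Shaft = 20*2 = 40.
Iteration 4: components of {Shaft} -> Cap = 40*1 = 40, Clip = 40*5 = 200.
Iteration 5: no further components; recursion stops.
tot_qty values: 1, 5, 5, 20, 15, 40, 200, 40; the maximum is 200.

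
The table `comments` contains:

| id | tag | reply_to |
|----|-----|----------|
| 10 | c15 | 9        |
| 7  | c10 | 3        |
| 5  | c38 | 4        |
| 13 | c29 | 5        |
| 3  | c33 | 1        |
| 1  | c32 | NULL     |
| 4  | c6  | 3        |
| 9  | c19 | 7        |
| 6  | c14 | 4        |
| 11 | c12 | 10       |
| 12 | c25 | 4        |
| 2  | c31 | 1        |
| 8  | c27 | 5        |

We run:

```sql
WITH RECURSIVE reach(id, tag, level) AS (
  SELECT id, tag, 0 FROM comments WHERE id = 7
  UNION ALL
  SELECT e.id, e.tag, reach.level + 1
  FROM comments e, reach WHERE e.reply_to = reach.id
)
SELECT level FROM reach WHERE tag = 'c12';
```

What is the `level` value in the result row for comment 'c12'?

3

Base: id=7 (c10) at level 0.
Iteration 1: rows with reply_to in {7} -> c19 (id 9, level 1).
Iteration 2: rows with reply_to in {9} -> c15 (id 10, level 2).
Iteration 3: rows with reply_to in {10} -> c12 (id 11, level 3).
Iteration 4: no rows with reply_to in {11}; recursion stops.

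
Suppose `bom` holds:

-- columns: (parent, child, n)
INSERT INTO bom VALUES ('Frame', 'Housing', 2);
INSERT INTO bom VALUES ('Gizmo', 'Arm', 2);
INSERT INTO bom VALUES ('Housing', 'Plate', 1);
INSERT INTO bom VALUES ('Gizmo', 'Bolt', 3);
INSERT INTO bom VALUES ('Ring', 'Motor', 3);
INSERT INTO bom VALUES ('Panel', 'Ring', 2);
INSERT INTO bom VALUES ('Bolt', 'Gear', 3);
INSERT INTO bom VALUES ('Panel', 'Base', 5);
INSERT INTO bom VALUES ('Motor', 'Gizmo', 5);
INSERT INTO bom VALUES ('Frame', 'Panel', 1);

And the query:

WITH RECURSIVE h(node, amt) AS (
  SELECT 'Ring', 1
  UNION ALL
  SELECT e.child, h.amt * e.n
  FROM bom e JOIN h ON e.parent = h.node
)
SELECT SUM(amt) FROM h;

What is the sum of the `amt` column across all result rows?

Base: (Ring, amt=1).
Iteration 1: components of {Ring} -> Motor = 1*3 = 3.
Iteration 2: components of {Motor} -> Gizmo = 3*5 = 15.
Iteration 3: components of {Gizmo} -> Arm = 15*2 = 30, Bolt = 15*3 = 45.
Iteration 4: components of {Arm,Bolt} -> Gear = 45*3 = 135.
Iteration 5: no further components; recursion stops.
SUM(amt) = 1 + 3 + 15 + 30 + 45 + 135 = 229.

229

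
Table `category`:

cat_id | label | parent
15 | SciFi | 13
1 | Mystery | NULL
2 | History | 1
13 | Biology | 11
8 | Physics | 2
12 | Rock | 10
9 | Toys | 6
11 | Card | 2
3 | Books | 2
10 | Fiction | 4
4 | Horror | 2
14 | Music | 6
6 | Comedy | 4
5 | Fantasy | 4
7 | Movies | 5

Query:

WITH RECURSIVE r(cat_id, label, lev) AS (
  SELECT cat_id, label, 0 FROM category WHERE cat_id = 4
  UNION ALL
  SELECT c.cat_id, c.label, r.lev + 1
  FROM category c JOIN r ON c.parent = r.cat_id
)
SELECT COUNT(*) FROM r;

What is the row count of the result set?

Base: cat_id=4 (Horror) at lev 0.
Iteration 1: rows with parent in {4} -> Fantasy (id 5, lev 1), Comedy (id 6, lev 1), Fiction (id 10, lev 1).
Iteration 2: rows with parent in {5,6,10} -> Movies (id 7, lev 2), Toys (id 9, lev 2), Rock (id 12, lev 2), Music (id 14, lev 2).
Iteration 3: no rows with parent in {7,9,12,14}; recursion stops.
Total rows emitted: 8.

8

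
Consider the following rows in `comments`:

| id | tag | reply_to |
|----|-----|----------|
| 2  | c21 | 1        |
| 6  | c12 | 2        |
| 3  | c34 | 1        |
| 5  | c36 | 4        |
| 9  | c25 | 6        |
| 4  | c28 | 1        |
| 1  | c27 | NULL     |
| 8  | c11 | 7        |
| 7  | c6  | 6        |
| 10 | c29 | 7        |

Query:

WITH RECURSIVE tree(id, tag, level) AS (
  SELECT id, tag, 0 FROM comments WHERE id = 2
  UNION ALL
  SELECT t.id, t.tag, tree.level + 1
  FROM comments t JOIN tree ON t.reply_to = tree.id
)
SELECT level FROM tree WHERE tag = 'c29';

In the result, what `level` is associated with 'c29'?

Base: id=2 (c21) at level 0.
Iteration 1: rows with reply_to in {2} -> c12 (id 6, level 1).
Iteration 2: rows with reply_to in {6} -> c6 (id 7, level 2), c25 (id 9, level 2).
Iteration 3: rows with reply_to in {7,9} -> c11 (id 8, level 3), c29 (id 10, level 3).
Iteration 4: no rows with reply_to in {8,10}; recursion stops.

3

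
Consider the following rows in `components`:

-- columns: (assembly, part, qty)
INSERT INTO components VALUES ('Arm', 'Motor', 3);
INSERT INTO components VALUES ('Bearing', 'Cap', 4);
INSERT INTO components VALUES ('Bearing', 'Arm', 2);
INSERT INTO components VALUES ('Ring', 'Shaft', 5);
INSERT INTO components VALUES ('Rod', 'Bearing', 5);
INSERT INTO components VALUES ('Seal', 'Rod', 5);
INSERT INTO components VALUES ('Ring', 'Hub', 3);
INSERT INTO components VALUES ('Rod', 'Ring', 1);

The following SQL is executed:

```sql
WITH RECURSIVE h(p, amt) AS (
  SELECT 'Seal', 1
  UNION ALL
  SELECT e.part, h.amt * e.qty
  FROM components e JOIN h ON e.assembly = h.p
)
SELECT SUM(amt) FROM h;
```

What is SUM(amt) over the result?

376

Base: (Seal, amt=1).
Iteration 1: components of {Seal} -> Rod = 1*5 = 5.
Iteration 2: components of {Rod} -> Bearing = 5*5 = 25, Ring = 5*1 = 5.
Iteration 3: components of {Bearing,Ring} -> Arm = 25*2 = 50, Cap = 25*4 = 100, Hub = 5*3 = 15, Shaft = 5*5 = 25.
Iteration 4: components of {Arm,Cap,Hub,Shaft} -> Motor = 50*3 = 150.
Iteration 5: no further components; recursion stops.
SUM(amt) = 1 + 5 + 25 + 5 + 100 + 50 + 25 + 15 + 150 = 376.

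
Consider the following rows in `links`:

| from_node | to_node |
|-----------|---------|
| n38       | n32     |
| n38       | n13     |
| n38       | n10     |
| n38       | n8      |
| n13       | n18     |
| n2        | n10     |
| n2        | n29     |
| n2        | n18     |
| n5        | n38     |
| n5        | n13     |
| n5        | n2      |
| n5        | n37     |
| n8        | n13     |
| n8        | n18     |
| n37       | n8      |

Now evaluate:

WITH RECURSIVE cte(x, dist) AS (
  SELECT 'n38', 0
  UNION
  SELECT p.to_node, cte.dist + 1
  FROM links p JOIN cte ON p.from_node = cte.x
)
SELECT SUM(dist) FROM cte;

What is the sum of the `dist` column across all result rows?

Base: (n38, dist=0).
Iteration 1: edges from {n38} -> (n10, dist=1), (n13, dist=1), (n32, dist=1), (n8, dist=1).
Iteration 2: edges from {n10,n13,n32,n8} -> (n13, dist=2), (n18, dist=2). [UNION drops 1 duplicate row(s)]
Iteration 3: edges from {n13,n18} -> (n18, dist=3).
Iteration 4: no outgoing edges from {n18}; recursion stops.
SUM(dist) = 0 + 1 + 1 + 1 + 1 + 2 + 2 + 3 = 11.

11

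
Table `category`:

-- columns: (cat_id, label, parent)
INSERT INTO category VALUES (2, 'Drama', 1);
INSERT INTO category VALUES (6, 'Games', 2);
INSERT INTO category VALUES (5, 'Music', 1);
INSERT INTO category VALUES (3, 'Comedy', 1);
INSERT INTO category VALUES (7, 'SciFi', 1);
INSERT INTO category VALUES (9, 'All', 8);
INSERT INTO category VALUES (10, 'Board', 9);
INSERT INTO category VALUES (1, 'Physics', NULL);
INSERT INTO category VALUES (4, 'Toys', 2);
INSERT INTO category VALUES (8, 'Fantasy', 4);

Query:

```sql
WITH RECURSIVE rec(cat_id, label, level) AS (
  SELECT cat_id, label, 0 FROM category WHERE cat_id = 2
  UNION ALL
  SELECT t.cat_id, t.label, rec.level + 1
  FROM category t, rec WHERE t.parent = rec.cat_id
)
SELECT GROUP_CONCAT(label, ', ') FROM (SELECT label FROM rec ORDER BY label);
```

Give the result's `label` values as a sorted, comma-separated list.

Base: cat_id=2 (Drama) at level 0.
Iteration 1: rows with parent in {2} -> Toys (id 4, level 1), Games (id 6, level 1).
Iteration 2: rows with parent in {4,6} -> Fantasy (id 8, level 2).
Iteration 3: rows with parent in {8} -> All (id 9, level 3).
Iteration 4: rows with parent in {9} -> Board (id 10, level 4).
Iteration 5: no rows with parent in {10}; recursion stops.

All, Board, Drama, Fantasy, Games, Toys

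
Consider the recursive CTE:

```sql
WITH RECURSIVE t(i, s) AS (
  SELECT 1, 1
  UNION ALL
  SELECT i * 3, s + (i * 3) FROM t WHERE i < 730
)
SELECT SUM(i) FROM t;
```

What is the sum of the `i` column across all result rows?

3280

Base: i=1, s=1.
Iteration 1: 1 < 730 holds -> i = 1 * 3 = 3, s = 1 + 3 = 4.
Iteration 2: 3 < 730 holds -> i = 3 * 3 = 9, s = 4 + 9 = 13.
Iteration 3: 9 < 730 holds -> i = 9 * 3 = 27, s = 13 + 27 = 40.
Iteration 4: 27 < 730 holds -> i = 27 * 3 = 81, s = 40 + 81 = 121.
Iteration 5: 81 < 730 holds -> i = 81 * 3 = 243, s = 121 + 243 = 364.
Iteration 6: 243 < 730 holds -> i = 243 * 3 = 729, s = 364 + 729 = 1093.
Iteration 7: 729 < 730 holds -> i = 729 * 3 = 2187, s = 1093 + 2187 = 3280.
Iteration 8: 2187 < 730 fails; recursion stops.
SUM(i) = 1 + 3 + 9 + 27 + 81 + 243 + 729 + 2187 = 3280.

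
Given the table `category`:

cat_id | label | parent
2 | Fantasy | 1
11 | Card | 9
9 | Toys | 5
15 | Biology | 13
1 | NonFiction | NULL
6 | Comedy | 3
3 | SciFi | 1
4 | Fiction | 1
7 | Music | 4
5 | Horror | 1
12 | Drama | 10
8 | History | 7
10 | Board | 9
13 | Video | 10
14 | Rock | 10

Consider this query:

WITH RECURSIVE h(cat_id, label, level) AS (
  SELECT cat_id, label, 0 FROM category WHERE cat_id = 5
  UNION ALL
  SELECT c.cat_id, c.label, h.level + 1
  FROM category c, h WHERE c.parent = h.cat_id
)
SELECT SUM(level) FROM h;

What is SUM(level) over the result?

18

Base: cat_id=5 (Horror) at level 0.
Iteration 1: rows with parent in {5} -> Toys (id 9, level 1).
Iteration 2: rows with parent in {9} -> Board (id 10, level 2), Card (id 11, level 2).
Iteration 3: rows with parent in {10,11} -> Drama (id 12, level 3), Video (id 13, level 3), Rock (id 14, level 3).
Iteration 4: rows with parent in {12,13,14} -> Biology (id 15, level 4).
Iteration 5: no rows with parent in {15}; recursion stops.
SUM(level) = 0 + 1 + 2 + 2 + 3 + 3 + 3 + 4 = 18.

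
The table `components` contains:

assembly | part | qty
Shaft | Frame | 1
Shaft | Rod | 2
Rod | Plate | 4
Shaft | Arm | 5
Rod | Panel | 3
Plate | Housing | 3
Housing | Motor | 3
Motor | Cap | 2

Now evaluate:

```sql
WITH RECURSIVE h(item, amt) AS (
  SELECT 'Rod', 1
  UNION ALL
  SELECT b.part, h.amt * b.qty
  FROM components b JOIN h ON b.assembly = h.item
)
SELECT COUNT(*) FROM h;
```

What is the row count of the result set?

Base: (Rod, amt=1).
Iteration 1: components of {Rod} -> Panel = 1*3 = 3, Plate = 1*4 = 4.
Iteration 2: components of {Panel,Plate} -> Housing = 4*3 = 12.
Iteration 3: components of {Housing} -> Motor = 12*3 = 36.
Iteration 4: components of {Motor} -> Cap = 36*2 = 72.
Iteration 5: no further components; recursion stops.
Total rows emitted: 6.

6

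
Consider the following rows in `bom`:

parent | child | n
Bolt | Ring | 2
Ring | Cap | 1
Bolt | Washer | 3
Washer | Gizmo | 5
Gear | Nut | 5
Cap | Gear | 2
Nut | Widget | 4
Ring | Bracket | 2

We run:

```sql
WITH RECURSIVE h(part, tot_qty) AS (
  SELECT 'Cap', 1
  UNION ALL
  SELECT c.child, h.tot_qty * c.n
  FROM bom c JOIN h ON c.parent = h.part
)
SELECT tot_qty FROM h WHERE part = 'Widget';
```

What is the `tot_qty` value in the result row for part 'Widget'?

Base: (Cap, tot_qty=1).
Iteration 1: components of {Cap} -> Gear = 1*2 = 2.
Iteration 2: components of {Gear} -> Nut = 2*5 = 10.
Iteration 3: components of {Nut} -> Widget = 10*4 = 40.
Iteration 4: no further components; recursion stops.

40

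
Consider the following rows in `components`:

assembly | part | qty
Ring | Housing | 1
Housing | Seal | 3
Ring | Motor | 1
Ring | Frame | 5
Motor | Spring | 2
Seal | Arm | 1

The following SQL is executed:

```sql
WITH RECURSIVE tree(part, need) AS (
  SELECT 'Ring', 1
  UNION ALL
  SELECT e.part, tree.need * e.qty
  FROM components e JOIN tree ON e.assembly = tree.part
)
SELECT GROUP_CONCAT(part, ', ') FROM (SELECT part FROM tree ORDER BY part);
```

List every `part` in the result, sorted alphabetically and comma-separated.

Arm, Frame, Housing, Motor, Ring, Seal, Spring

Base: (Ring, need=1).
Iteration 1: components of {Ring} -> Frame = 1*5 = 5, Housing = 1*1 = 1, Motor = 1*1 = 1.
Iteration 2: components of {Frame,Housing,Motor} -> Seal = 1*3 = 3, Spring = 1*2 = 2.
Iteration 3: components of {Seal,Spring} -> Arm = 3*1 = 3.
Iteration 4: no further components; recursion stops.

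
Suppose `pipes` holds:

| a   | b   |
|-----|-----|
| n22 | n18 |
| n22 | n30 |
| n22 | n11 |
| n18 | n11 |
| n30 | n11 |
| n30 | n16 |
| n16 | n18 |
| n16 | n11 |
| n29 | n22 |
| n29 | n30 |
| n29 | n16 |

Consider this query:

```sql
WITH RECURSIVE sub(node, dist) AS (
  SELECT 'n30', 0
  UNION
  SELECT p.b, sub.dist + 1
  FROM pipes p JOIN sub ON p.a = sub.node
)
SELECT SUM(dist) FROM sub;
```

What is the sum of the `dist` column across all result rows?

Base: (n30, dist=0).
Iteration 1: edges from {n30} -> (n11, dist=1), (n16, dist=1).
Iteration 2: edges from {n11,n16} -> (n11, dist=2), (n18, dist=2).
Iteration 3: edges from {n11,n18} -> (n11, dist=3).
Iteration 4: no outgoing edges from {n11}; recursion stops.
SUM(dist) = 0 + 1 + 1 + 2 + 2 + 3 = 9.

9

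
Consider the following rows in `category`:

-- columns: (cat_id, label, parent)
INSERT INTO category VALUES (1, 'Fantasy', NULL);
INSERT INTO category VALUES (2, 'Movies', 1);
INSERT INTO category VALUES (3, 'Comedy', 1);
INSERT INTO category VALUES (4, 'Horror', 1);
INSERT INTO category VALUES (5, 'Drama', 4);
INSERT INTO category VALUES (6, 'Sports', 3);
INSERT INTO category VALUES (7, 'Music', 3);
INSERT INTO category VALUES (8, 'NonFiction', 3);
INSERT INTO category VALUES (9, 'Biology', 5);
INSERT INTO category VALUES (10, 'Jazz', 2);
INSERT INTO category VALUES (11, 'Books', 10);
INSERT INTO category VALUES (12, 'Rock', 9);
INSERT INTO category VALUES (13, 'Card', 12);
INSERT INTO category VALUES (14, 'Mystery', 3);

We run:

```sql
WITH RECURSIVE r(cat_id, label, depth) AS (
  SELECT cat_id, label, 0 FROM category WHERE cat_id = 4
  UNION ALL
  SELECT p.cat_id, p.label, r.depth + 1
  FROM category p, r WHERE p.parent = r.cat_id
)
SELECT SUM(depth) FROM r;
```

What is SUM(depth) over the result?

Base: cat_id=4 (Horror) at depth 0.
Iteration 1: rows with parent in {4} -> Drama (id 5, depth 1).
Iteration 2: rows with parent in {5} -> Biology (id 9, depth 2).
Iteration 3: rows with parent in {9} -> Rock (id 12, depth 3).
Iteration 4: rows with parent in {12} -> Card (id 13, depth 4).
Iteration 5: no rows with parent in {13}; recursion stops.
SUM(depth) = 0 + 1 + 2 + 3 + 4 = 10.

10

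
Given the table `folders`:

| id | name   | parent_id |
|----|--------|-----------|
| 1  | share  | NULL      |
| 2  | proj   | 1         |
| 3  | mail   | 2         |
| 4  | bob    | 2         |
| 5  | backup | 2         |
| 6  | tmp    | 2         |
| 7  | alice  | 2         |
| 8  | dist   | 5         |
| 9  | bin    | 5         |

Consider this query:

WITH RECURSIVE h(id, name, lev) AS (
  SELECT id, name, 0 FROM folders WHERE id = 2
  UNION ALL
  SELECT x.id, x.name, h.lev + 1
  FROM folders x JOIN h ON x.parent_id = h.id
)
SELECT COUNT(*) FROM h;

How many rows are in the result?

Base: id=2 (proj) at lev 0.
Iteration 1: rows with parent_id in {2} -> mail (id 3, lev 1), bob (id 4, lev 1), backup (id 5, lev 1), tmp (id 6, lev 1), alice (id 7, lev 1).
Iteration 2: rows with parent_id in {3,4,5,6,7} -> dist (id 8, lev 2), bin (id 9, lev 2).
Iteration 3: no rows with parent_id in {8,9}; recursion stops.
Total rows emitted: 8.

8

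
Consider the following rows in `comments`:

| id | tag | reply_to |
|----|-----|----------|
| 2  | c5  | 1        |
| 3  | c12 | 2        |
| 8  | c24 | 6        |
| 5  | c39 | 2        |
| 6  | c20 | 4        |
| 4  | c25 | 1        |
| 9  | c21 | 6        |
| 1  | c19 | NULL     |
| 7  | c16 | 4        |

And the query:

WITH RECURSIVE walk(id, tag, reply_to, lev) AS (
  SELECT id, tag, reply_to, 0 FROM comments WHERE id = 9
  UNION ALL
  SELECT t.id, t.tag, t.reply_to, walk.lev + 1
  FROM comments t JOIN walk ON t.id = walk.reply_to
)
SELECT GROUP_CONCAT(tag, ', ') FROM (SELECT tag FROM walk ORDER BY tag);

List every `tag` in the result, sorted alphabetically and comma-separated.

Base: id=9 (c21), reply_to=6, lev 0.
Iteration 1: join on id=6 -> c20 (id 6, reply_to=4, lev 1).
Iteration 2: join on id=4 -> c25 (id 4, reply_to=1, lev 2).
Iteration 3: join on id=1 -> c19 (id 1, reply_to=NULL, lev 3).
Iteration 4: reply_to is NULL; no match; recursion stops.

c19, c20, c21, c25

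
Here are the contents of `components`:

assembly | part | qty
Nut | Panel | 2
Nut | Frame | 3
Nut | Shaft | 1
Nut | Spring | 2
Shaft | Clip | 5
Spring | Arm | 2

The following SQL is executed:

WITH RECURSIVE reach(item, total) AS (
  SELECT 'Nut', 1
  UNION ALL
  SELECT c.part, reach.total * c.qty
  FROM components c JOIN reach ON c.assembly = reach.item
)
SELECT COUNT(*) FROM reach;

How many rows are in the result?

7

Base: (Nut, total=1).
Iteration 1: components of {Nut} -> Frame = 1*3 = 3, Panel = 1*2 = 2, Shaft = 1*1 = 1, Spring = 1*2 = 2.
Iteration 2: components of {Frame,Panel,Shaft,Spring} -> Arm = 2*2 = 4, Clip = 1*5 = 5.
Iteration 3: no further components; recursion stops.
Total rows emitted: 7.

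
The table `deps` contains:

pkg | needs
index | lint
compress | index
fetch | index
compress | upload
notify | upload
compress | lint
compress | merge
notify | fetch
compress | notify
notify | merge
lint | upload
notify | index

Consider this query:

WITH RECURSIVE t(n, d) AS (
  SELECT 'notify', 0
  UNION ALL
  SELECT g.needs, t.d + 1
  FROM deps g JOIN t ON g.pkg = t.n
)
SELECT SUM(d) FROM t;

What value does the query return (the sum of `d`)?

18

Base: (notify, d=0).
Iteration 1: edges from {notify} -> (fetch, d=1), (index, d=1), (merge, d=1), (upload, d=1).
Iteration 2: edges from {fetch,index,merge,upload} -> (index, d=2), (lint, d=2).
Iteration 3: edges from {index,lint} -> (lint, d=3), (upload, d=3).
Iteration 4: edges from {lint,upload} -> (upload, d=4).
Iteration 5: no outgoing edges from {upload}; recursion stops.
SUM(d) = 0 + 1 + 1 + 1 + 1 + 2 + 2 + 3 + 3 + 4 = 18.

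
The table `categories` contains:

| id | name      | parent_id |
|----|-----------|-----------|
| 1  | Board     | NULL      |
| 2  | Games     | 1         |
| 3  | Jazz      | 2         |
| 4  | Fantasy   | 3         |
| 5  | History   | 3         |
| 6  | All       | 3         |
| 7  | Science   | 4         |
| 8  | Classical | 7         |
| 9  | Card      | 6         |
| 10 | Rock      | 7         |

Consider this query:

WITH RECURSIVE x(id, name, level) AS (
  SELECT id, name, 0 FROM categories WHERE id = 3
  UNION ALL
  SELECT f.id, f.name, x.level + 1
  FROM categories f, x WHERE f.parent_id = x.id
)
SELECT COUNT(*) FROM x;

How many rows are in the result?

Base: id=3 (Jazz) at level 0.
Iteration 1: rows with parent_id in {3} -> Fantasy (id 4, level 1), History (id 5, level 1), All (id 6, level 1).
Iteration 2: rows with parent_id in {4,5,6} -> Science (id 7, level 2), Card (id 9, level 2).
Iteration 3: rows with parent_id in {7,9} -> Classical (id 8, level 3), Rock (id 10, level 3).
Iteration 4: no rows with parent_id in {8,10}; recursion stops.
Total rows emitted: 8.

8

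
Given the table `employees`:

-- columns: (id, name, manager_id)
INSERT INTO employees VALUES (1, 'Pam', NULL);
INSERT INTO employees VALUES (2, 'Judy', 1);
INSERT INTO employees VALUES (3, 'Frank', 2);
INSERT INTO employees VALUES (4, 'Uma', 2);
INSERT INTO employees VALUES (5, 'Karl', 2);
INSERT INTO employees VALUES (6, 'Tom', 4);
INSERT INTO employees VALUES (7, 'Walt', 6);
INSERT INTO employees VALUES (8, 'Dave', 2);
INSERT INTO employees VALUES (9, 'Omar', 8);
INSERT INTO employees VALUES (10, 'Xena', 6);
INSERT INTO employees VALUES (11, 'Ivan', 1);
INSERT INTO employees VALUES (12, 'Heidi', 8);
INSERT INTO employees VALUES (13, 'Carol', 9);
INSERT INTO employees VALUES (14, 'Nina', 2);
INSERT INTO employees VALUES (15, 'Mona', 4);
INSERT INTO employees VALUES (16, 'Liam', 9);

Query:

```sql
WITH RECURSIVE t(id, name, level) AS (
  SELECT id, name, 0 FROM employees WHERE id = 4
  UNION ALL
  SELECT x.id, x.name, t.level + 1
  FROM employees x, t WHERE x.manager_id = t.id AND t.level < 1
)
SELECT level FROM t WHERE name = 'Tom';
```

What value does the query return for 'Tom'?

Base: id=4 (Uma) at level 0.
Iteration 1: rows with manager_id in {4} -> Tom (id 6, level 1), Mona (id 15, level 1).
Iteration 2: level < 1 fails for all current rows; recursion stops.

1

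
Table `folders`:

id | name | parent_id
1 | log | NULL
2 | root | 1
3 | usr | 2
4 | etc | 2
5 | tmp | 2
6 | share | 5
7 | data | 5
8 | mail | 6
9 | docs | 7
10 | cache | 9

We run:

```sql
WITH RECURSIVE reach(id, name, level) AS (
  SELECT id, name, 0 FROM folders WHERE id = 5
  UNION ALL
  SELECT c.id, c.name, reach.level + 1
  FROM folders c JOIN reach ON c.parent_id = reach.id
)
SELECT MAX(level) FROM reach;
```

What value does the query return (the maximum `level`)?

Base: id=5 (tmp) at level 0.
Iteration 1: rows with parent_id in {5} -> share (id 6, level 1), data (id 7, level 1).
Iteration 2: rows with parent_id in {6,7} -> mail (id 8, level 2), docs (id 9, level 2).
Iteration 3: rows with parent_id in {8,9} -> cache (id 10, level 3).
Iteration 4: no rows with parent_id in {10}; recursion stops.
level values: 0, 1, 1, 2, 2, 3; the maximum is 3.

3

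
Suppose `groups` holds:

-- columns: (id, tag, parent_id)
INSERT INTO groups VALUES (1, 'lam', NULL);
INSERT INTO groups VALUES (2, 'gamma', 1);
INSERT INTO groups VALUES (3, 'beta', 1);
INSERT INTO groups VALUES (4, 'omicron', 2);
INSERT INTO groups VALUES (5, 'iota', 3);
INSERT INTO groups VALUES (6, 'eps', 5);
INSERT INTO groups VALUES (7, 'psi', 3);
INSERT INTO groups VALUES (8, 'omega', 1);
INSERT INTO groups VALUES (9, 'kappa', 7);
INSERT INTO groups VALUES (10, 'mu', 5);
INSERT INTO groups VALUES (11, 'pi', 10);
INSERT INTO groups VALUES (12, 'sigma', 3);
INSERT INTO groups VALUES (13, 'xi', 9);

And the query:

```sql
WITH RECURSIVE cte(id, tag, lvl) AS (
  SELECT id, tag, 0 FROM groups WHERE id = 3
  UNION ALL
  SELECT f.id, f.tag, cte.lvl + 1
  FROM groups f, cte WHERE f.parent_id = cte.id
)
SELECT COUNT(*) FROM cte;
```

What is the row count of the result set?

Base: id=3 (beta) at lvl 0.
Iteration 1: rows with parent_id in {3} -> iota (id 5, lvl 1), psi (id 7, lvl 1), sigma (id 12, lvl 1).
Iteration 2: rows with parent_id in {5,7,12} -> eps (id 6, lvl 2), kappa (id 9, lvl 2), mu (id 10, lvl 2).
Iteration 3: rows with parent_id in {6,9,10} -> pi (id 11, lvl 3), xi (id 13, lvl 3).
Iteration 4: no rows with parent_id in {11,13}; recursion stops.
Total rows emitted: 9.

9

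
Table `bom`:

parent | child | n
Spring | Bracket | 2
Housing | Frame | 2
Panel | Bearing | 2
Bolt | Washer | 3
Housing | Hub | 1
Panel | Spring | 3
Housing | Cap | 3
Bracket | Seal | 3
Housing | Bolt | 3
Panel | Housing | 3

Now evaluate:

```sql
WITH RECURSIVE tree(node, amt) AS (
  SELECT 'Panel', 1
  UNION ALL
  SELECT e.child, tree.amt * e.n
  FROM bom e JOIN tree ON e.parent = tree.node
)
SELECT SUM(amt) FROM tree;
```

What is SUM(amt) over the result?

87

Base: (Panel, amt=1).
Iteration 1: components of {Panel} -> Bearing = 1*2 = 2, Housing = 1*3 = 3, Spring = 1*3 = 3.
Iteration 2: components of {Bearing,Housing,Spring} -> Bolt = 3*3 = 9, Bracket = 3*2 = 6, Cap = 3*3 = 9, Frame = 3*2 = 6, Hub = 3*1 = 3.
Iteration 3: components of {Bolt,Bracket,Cap,Frame,Hub} -> Seal = 6*3 = 18, Washer = 9*3 = 27.
Iteration 4: no further components; recursion stops.
SUM(amt) = 1 + 3 + 2 + 3 + 9 + 3 + 9 + 6 + 6 + 27 + 18 = 87.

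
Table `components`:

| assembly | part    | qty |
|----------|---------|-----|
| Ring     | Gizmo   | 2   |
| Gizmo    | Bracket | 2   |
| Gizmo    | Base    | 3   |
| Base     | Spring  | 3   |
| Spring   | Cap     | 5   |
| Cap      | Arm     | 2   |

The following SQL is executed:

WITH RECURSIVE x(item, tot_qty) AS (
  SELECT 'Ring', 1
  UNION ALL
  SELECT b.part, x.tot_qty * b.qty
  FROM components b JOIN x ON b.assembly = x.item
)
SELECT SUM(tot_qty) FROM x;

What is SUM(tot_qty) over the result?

Base: (Ring, tot_qty=1).
Iteration 1: components of {Ring} -> Gizmo = 1*2 = 2.
Iteration 2: components of {Gizmo} -> Base = 2*3 = 6, Bracket = 2*2 = 4.
Iteration 3: components of {Base,Bracket} -> Spring = 6*3 = 18.
Iteration 4: components of {Spring} -> Cap = 18*5 = 90.
Iteration 5: components of {Cap} -> Arm = 90*2 = 180.
Iteration 6: no further components; recursion stops.
SUM(tot_qty) = 1 + 2 + 4 + 6 + 18 + 90 + 180 = 301.

301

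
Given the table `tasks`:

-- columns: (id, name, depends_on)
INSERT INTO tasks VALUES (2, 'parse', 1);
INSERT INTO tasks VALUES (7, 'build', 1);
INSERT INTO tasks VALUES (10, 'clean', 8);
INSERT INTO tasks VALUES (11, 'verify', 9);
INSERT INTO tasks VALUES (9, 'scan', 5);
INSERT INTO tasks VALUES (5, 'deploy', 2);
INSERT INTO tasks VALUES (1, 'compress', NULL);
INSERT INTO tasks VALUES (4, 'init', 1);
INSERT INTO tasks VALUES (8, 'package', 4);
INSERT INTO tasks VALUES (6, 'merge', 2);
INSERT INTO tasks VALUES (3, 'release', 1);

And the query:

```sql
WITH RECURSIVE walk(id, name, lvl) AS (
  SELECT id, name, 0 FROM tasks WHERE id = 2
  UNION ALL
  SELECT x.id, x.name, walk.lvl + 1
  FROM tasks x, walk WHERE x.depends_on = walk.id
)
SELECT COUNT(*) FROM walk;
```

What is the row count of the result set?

5

Base: id=2 (parse) at lvl 0.
Iteration 1: rows with depends_on in {2} -> deploy (id 5, lvl 1), merge (id 6, lvl 1).
Iteration 2: rows with depends_on in {5,6} -> scan (id 9, lvl 2).
Iteration 3: rows with depends_on in {9} -> verify (id 11, lvl 3).
Iteration 4: no rows with depends_on in {11}; recursion stops.
Total rows emitted: 5.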